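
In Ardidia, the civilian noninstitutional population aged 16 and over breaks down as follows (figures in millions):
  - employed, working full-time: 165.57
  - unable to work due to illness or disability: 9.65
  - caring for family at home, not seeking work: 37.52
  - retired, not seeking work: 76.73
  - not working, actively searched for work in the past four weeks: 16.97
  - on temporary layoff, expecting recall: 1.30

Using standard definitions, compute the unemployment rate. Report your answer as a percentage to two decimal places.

Unemployment rate ≈ 9.94%.

Employed = 165.57 million.
Unemployed = 16.97 + 1.30 = 18.27 million (jobless and actively searching, or on temporary layoff).
Labor force = 165.57 + 18.27 = 183.84 million.
Unemployment rate = 18.27 / 183.84 = 9.94%.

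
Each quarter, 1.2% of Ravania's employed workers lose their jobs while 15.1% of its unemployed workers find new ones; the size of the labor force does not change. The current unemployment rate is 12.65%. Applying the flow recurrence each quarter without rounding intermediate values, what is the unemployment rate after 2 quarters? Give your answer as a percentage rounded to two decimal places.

With a fixed labor force, u_{t+1} = u_t + s·(1−u_t) − f·u_t = u_t·(1−s−f) + s.
Here 1−s−f = 0.837 and s = 0.012.
u_1 = 0.126500 × 0.837 + 0.012 = 0.117880.
u_2 = 0.117880 × 0.837 + 0.012 = 0.110666.

Unemployment rate after two quarters ≈ 11.07%.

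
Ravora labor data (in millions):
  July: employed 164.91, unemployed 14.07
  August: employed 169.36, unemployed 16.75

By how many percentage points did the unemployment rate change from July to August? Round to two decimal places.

July: labor force = 164.91 + 14.07 = 178.98; u = 14.07/178.98 = 7.86%.
August: labor force = 169.36 + 16.75 = 186.11; u = 16.75/186.11 = 9.00%.
Change = 9.00% − 7.86% = +1.14 pp.

The unemployment rate changed by +1.14 percentage points.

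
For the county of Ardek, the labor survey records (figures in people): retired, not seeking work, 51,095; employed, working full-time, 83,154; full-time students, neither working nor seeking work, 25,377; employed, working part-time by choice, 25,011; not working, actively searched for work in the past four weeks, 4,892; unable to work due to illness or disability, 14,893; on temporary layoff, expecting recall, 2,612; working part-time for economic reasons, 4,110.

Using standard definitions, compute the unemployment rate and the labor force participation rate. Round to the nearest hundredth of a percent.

Employed = 83,154 + 25,011 + 4,110 = 112,275 (anyone who worked, including part-time for economic reasons, counts as employed).
Unemployed = 4,892 + 2,612 = 7,504 (jobless and actively searching, or on temporary layoff).
Labor force = 112,275 + 7,504 = 119,779.
Not in labor force = 51,095 + 25,377 + 14,893 = 91,365 (those not working and not actively searching are outside the labor force).
Civilian working-age population = 119,779 + 91,365 = 211,144.
Unemployment rate = 7,504 / 119,779 = 6.26%.
Labor force participation rate = 119,779 / 211,144 = 56.73%.

Unemployment rate ≈ 6.26%; labor force participation rate ≈ 56.73%.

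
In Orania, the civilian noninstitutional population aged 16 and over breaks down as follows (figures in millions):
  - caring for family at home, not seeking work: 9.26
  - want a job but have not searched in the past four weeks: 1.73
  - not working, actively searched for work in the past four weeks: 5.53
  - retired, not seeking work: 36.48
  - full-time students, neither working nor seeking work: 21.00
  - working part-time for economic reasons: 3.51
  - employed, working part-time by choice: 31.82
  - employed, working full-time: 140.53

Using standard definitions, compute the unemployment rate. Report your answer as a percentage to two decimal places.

Unemployment rate ≈ 3.05%.

Employed = 3.51 + 31.82 + 140.53 = 175.86 million (anyone who worked, including part-time for economic reasons, counts as employed).
Unemployed = 5.53 million.
Labor force = 175.86 + 5.53 = 181.39 million.
Unemployment rate = 5.53 / 181.39 = 3.05%.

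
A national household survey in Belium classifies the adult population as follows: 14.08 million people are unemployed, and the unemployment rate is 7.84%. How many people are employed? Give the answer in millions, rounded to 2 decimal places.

Labor force = U / u = 14.08 / 0.0784 ≈ 179.59 million.
Employed = labor force − unemployed = 179.59 − 14.08 = 165.51 million.

About 165.51 million are employed.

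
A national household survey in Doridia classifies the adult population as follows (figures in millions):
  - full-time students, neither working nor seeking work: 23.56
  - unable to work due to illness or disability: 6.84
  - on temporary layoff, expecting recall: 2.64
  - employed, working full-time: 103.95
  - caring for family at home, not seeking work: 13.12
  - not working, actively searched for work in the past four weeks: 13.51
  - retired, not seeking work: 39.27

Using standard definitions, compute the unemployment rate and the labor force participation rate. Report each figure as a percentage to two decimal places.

Unemployment rate ≈ 13.45%; labor force participation rate ≈ 59.19%.

Employed = 103.95 million.
Unemployed = 2.64 + 13.51 = 16.15 million (jobless and actively searching, or on temporary layoff).
Labor force = 103.95 + 16.15 = 120.10 million.
Not in labor force = 23.56 + 6.84 + 13.12 + 39.27 = 82.79 million (those not working and not actively searching are outside the labor force).
Civilian working-age population = 120.10 + 82.79 = 202.89 million.
Unemployment rate = 16.15 / 120.10 = 13.45%.
Labor force participation rate = 120.10 / 202.89 = 59.19%.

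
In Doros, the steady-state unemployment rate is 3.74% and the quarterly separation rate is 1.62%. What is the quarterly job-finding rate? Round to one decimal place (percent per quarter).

From u* = s/(s+f): f = s·(1−u)/u.
f = 1.62 × (1 − 0.0374) / 0.0374 = 1.5594 / 0.0374 ≈ 41.7% per quarter.

Job-finding rate ≈ 41.7% per quarter.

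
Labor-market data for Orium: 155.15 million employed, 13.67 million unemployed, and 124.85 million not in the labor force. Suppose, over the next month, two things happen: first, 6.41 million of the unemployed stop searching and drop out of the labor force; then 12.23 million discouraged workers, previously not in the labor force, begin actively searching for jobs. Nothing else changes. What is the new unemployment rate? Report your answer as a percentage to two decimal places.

New unemployment rate ≈ 11.16%.

Initially, labor force = 155.15 + 13.67 = 168.82 million, so u = 13.67/168.82 = 8.10%.
After the first change, unemployed and labor force both fall by 6.41 → E = 155.15, U = 7.26, labor force = 162.41 million.
After the second change, unemployed and labor force both rise by 12.23 → E = 155.15, U = 19.49, labor force = 174.64 million.
New unemployment rate = 19.49 / 174.64 = 11.16%.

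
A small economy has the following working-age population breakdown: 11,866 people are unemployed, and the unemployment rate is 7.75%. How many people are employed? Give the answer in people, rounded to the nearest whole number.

About 141,244 are employed.

Labor force = U / u = 11,866 / 0.0775 ≈ 153,110.
Employed = labor force − unemployed = 153,110 − 11,866 = 141,244.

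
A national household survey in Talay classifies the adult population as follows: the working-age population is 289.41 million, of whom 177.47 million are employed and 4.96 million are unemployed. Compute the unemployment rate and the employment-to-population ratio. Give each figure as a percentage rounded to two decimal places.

Unemployment rate ≈ 2.72%; employment-population ratio ≈ 61.32%.

Labor force = employed + unemployed = 177.47 + 4.96 = 182.43 million.
Unemployment rate = 4.96 / 182.43 = 2.72%.
Employment-population ratio = 177.47 / 289.41 = 61.32%.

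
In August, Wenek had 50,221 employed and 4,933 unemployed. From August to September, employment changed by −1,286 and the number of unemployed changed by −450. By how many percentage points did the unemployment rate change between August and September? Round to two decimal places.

August: labor force = 50,221 + 4,933 = 55,154; u = 4,933/55,154 = 8.94%.
September: labor force = 48,935 + 4,483 = 53,418; u = 4,483/53,418 = 8.39%.
Change = 8.39% − 8.94% = −0.55 pp.

The unemployment rate changed by −0.55 percentage points.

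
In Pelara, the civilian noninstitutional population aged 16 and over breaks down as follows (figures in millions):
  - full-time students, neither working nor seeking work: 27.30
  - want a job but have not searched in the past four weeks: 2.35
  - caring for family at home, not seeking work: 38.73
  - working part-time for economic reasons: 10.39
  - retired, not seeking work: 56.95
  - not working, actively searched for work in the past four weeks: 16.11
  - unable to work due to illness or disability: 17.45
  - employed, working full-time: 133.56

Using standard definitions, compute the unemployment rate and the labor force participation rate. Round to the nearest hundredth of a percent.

Employed = 10.39 + 133.56 = 143.95 million (anyone who worked, including part-time for economic reasons, counts as employed).
Unemployed = 16.11 million.
Labor force = 143.95 + 16.11 = 160.06 million.
Not in labor force = 27.30 + 2.35 + 38.73 + 56.95 + 17.45 = 142.78 million (those not working and not actively searching are outside the labor force — including those who want a job but have given up searching).
Civilian working-age population = 160.06 + 142.78 = 302.84 million.
Unemployment rate = 16.11 / 160.06 = 10.06%.
Labor force participation rate = 160.06 / 302.84 = 52.85%.

Unemployment rate ≈ 10.06%; labor force participation rate ≈ 52.85%.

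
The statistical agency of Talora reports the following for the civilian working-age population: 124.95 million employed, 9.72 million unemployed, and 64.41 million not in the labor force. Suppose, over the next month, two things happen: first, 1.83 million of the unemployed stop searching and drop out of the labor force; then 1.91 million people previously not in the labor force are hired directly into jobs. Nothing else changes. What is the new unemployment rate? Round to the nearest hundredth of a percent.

Initially, labor force = 124.95 + 9.72 = 134.67 million, so u = 9.72/134.67 = 7.22%.
After the first change, unemployed and labor force both fall by 1.83 → E = 124.95, U = 7.89, labor force = 132.84 million.
After the second change, employed and labor force both rise by 1.91; unemployed unchanged → E = 126.86, U = 7.89, labor force = 134.75 million.
New unemployment rate = 7.89 / 134.75 = 5.86%.

New unemployment rate ≈ 5.86%.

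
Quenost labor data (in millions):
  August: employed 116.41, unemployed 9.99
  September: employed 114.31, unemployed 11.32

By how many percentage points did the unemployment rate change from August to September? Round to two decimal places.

The unemployment rate changed by +1.11 percentage points.

August: labor force = 116.41 + 9.99 = 126.40; u = 9.99/126.40 = 7.90%.
September: labor force = 114.31 + 11.32 = 125.63; u = 11.32/125.63 = 9.01%.
Change = 9.01% − 7.90% = +1.11 pp.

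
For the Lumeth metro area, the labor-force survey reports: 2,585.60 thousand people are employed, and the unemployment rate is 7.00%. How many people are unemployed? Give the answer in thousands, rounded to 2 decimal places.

Let U be the number unemployed. The labor force is E + U, and U/(E+U) = 0.0700.
So U = 0.0700 × 2,585.60 / (1 − 0.0700) = 180.9920 / 0.9300 ≈ 194.62 thousand.

About 194.62 thousand are unemployed.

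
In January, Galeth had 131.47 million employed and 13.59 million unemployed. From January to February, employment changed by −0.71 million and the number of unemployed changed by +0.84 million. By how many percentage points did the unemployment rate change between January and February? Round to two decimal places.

The unemployment rate changed by +0.57 percentage points.

January: labor force = 131.47 + 13.59 = 145.06; u = 13.59/145.06 = 9.37%.
February: labor force = 130.76 + 14.43 = 145.19; u = 14.43/145.19 = 9.94%.
Change = 9.94% − 9.37% = +0.57 pp.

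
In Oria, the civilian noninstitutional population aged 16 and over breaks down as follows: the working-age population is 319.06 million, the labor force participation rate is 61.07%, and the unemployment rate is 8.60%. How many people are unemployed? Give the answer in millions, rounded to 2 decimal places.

About 16.76 million are unemployed.

Labor force = 0.6107 × 319.06 = 194.85 million.
Unemployed = 0.0860 × 194.85 ≈ 16.76 million.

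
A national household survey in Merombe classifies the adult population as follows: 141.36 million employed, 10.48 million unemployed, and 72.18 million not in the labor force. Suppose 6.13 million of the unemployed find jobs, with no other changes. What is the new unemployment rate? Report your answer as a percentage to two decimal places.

New unemployment rate ≈ 2.86%.

Initially, labor force = 141.36 + 10.48 = 151.84 million, so u = 10.48/151.84 = 6.90%.
After the change, unemployed falls and employed rises by 6.13; labor force unchanged → E = 147.49, U = 4.35, labor force = 151.84 million.
New unemployment rate = 4.35 / 151.84 = 2.86%.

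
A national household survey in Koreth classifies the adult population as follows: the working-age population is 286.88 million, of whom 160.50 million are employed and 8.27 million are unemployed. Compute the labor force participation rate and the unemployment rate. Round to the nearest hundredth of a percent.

Labor force = employed + unemployed = 160.50 + 8.27 = 168.77 million.
Unemployment rate = 8.27 / 168.77 = 4.90%.
Labor force participation rate = 168.77 / 286.88 = 58.83%.

Labor force participation rate ≈ 58.83%; unemployment rate ≈ 4.90%.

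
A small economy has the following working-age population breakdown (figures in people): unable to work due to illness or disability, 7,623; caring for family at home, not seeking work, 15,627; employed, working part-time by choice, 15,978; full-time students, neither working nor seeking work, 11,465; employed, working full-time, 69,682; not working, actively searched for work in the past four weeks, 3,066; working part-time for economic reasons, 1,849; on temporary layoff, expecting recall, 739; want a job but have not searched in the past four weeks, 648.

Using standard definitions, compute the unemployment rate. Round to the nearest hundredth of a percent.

Employed = 15,978 + 69,682 + 1,849 = 87,509 (anyone who worked, including part-time for economic reasons, counts as employed).
Unemployed = 3,066 + 739 = 3,805 (jobless and actively searching, or on temporary layoff).
Labor force = 87,509 + 3,805 = 91,314.
Unemployment rate = 3,805 / 91,314 = 4.17%.

Unemployment rate ≈ 4.17%.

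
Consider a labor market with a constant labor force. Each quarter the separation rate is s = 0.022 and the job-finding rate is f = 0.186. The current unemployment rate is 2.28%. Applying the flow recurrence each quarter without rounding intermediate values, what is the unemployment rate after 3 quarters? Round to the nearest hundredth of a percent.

Unemployment rate after three quarters ≈ 6.46%.

With a fixed labor force, u_{t+1} = u_t + s·(1−u_t) − f·u_t = u_t·(1−s−f) + s.
Here 1−s−f = 0.792 and s = 0.022.
u_1 = 0.022800 × 0.792 + 0.022 = 0.040058.
u_2 = 0.040058 × 0.792 + 0.022 = 0.053726.
u_3 = 0.053726 × 0.792 + 0.022 = 0.064551.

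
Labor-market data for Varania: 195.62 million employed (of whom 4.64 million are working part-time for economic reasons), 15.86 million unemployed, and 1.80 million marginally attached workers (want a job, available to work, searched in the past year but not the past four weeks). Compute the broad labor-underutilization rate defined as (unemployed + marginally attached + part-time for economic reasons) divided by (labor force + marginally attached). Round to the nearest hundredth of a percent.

Broad underutilization rate ≈ 10.46%.

Labor force = 195.62 + 15.86 = 211.48 million.
Numerator = 15.86 + 1.80 + 4.64 = 22.30 million.
Denominator = 211.48 + 1.80 = 213.28 million.
Broad rate = 22.30 / 213.28 = 10.46%.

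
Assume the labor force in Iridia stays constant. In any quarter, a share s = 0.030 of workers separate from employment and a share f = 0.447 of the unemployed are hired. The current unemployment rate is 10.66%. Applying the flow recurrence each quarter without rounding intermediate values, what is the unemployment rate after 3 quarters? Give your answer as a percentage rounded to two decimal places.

With a fixed labor force, u_{t+1} = u_t + s·(1−u_t) − f·u_t = u_t·(1−s−f) + s.
Here 1−s−f = 0.523 and s = 0.030.
u_1 = 0.106600 × 0.523 + 0.030 = 0.085752.
u_2 = 0.085752 × 0.523 + 0.030 = 0.074848.
u_3 = 0.074848 × 0.523 + 0.030 = 0.069146.

Unemployment rate after three quarters ≈ 6.91%.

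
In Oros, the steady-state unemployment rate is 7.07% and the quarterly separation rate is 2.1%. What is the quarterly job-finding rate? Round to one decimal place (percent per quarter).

Job-finding rate ≈ 27.6% per quarter.

From u* = s/(s+f): f = s·(1−u)/u.
f = 2.1 × (1 − 0.0707) / 0.0707 = 1.9515 / 0.0707 ≈ 27.6% per quarter.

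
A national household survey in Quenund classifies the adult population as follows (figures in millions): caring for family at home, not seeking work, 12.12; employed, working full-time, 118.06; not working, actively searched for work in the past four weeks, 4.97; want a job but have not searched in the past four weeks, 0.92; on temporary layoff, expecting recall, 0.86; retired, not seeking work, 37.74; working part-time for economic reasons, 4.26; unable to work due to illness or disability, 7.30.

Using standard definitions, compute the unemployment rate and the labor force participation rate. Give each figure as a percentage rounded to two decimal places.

Unemployment rate ≈ 4.55%; labor force participation rate ≈ 68.81%.

Employed = 118.06 + 4.26 = 122.32 million (anyone who worked, including part-time for economic reasons, counts as employed).
Unemployed = 4.97 + 0.86 = 5.83 million (jobless and actively searching, or on temporary layoff).
Labor force = 122.32 + 5.83 = 128.15 million.
Not in labor force = 12.12 + 0.92 + 37.74 + 7.30 = 58.08 million (those not working and not actively searching are outside the labor force — including those who want a job but have given up searching).
Civilian working-age population = 128.15 + 58.08 = 186.23 million.
Unemployment rate = 5.83 / 128.15 = 4.55%.
Labor force participation rate = 128.15 / 186.23 = 68.81%.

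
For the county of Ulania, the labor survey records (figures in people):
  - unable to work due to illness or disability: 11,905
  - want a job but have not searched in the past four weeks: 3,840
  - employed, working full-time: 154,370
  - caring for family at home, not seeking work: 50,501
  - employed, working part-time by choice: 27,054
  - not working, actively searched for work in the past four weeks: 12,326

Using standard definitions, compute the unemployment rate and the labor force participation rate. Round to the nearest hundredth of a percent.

Unemployment rate ≈ 6.36%; labor force participation rate ≈ 74.52%.

Employed = 154,370 + 27,054 = 181,424.
Unemployed = 12,326.
Labor force = 181,424 + 12,326 = 193,750.
Not in labor force = 11,905 + 3,840 + 50,501 = 66,246 (those not working and not actively searching are outside the labor force — including those who want a job but have given up searching).
Civilian working-age population = 193,750 + 66,246 = 259,996.
Unemployment rate = 12,326 / 193,750 = 6.36%.
Labor force participation rate = 193,750 / 259,996 = 74.52%.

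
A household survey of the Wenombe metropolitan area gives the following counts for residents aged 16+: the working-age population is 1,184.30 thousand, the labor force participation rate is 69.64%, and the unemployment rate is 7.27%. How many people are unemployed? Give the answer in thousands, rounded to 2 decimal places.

About 59.96 thousand are unemployed.

Labor force = 0.6964 × 1,184.30 = 824.75 thousand.
Unemployed = 0.0727 × 824.75 ≈ 59.96 thousand.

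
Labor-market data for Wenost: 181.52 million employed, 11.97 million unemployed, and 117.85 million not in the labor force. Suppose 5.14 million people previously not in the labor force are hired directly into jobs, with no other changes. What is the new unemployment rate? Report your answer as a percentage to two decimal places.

Initially, labor force = 181.52 + 11.97 = 193.49 million, so u = 11.97/193.49 = 6.19%.
After the change, employed and labor force both rise by 5.14; unemployed unchanged → E = 186.66, U = 11.97, labor force = 198.63 million.
New unemployment rate = 11.97 / 198.63 = 6.03%.

New unemployment rate ≈ 6.03%.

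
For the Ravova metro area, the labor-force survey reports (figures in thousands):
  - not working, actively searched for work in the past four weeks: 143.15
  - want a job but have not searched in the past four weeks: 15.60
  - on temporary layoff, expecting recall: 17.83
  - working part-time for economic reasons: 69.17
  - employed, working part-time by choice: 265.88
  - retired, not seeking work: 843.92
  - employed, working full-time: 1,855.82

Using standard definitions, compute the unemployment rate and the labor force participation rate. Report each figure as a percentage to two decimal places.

Employed = 69.17 + 265.88 + 1,855.82 = 2,190.87 thousand (anyone who worked, including part-time for economic reasons, counts as employed).
Unemployed = 143.15 + 17.83 = 160.98 thousand (jobless and actively searching, or on temporary layoff).
Labor force = 2,190.87 + 160.98 = 2,351.85 thousand.
Not in labor force = 15.60 + 843.92 = 859.52 thousand (those not working and not actively searching are outside the labor force — including those who want a job but have given up searching).
Civilian working-age population = 2,351.85 + 859.52 = 3,211.37 thousand.
Unemployment rate = 160.98 / 2,351.85 = 6.84%.
Labor force participation rate = 2,351.85 / 3,211.37 = 73.24%.

Unemployment rate ≈ 6.84%; labor force participation rate ≈ 73.24%.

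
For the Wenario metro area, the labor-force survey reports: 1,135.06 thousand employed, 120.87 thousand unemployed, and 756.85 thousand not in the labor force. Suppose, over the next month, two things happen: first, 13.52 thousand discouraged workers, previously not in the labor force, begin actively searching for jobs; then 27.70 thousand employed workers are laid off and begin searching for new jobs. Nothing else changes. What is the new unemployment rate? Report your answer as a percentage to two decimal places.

Initially, labor force = 1,135.06 + 120.87 = 1,255.93 thousand, so u = 120.87/1,255.93 = 9.62%.
After the first change, unemployed and labor force both rise by 13.52 → E = 1,135.06, U = 134.39, labor force = 1,269.45 thousand.
After the second change, employed falls and unemployed rises by 27.70; labor force unchanged → E = 1,107.36, U = 162.09, labor force = 1,269.45 thousand.
New unemployment rate = 162.09 / 1,269.45 = 12.77%.

New unemployment rate ≈ 12.77%.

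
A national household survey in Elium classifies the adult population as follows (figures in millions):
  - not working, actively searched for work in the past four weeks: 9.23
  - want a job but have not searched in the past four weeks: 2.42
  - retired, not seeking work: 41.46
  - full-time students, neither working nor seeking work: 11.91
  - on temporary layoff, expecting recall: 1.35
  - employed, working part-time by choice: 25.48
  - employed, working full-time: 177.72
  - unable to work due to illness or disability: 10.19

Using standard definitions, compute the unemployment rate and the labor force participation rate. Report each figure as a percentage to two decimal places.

Employed = 25.48 + 177.72 = 203.20 million.
Unemployed = 9.23 + 1.35 = 10.58 million (jobless and actively searching, or on temporary layoff).
Labor force = 203.20 + 10.58 = 213.78 million.
Not in labor force = 2.42 + 41.46 + 11.91 + 10.19 = 65.98 million (those not working and not actively searching are outside the labor force — including those who want a job but have given up searching).
Civilian working-age population = 213.78 + 65.98 = 279.76 million.
Unemployment rate = 10.58 / 213.78 = 4.95%.
Labor force participation rate = 213.78 / 279.76 = 76.42%.

Unemployment rate ≈ 4.95%; labor force participation rate ≈ 76.42%.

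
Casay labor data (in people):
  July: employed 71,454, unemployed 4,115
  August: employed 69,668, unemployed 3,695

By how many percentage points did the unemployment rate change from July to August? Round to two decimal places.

The unemployment rate changed by −0.41 percentage points.

July: labor force = 71,454 + 4,115 = 75,569; u = 4,115/75,569 = 5.45%.
August: labor force = 69,668 + 3,695 = 73,363; u = 3,695/73,363 = 5.04%.
Change = 5.04% − 5.45% = −0.41 pp.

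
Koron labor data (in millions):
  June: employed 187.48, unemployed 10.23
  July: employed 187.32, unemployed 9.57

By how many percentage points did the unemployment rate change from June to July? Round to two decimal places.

June: labor force = 187.48 + 10.23 = 197.71; u = 10.23/197.71 = 5.17%.
July: labor force = 187.32 + 9.57 = 196.89; u = 9.57/196.89 = 4.86%.
Change = 4.86% − 5.17% = −0.31 pp.

The unemployment rate changed by −0.31 percentage points.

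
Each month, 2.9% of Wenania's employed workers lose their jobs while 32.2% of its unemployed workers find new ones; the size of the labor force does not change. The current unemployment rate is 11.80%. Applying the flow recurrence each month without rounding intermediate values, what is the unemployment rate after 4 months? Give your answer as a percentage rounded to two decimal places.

With a fixed labor force, u_{t+1} = u_t + s·(1−u_t) − f·u_t = u_t·(1−s−f) + s.
Here 1−s−f = 0.649 and s = 0.029.
u_1 = 0.118000 × 0.649 + 0.029 = 0.105582.
u_2 = 0.105582 × 0.649 + 0.029 = 0.097523.
u_3 = 0.097523 × 0.649 + 0.029 = 0.092292.
u_4 = 0.092292 × 0.649 + 0.029 = 0.088898.

Unemployment rate after four months ≈ 8.89%.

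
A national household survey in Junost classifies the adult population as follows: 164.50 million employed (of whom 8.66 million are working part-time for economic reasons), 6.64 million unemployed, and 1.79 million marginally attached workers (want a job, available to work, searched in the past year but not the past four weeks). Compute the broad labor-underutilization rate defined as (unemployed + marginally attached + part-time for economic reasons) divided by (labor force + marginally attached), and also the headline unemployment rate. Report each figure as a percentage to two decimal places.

Labor force = 164.50 + 6.64 = 171.14 million.
Numerator = 6.64 + 1.79 + 8.66 = 17.09 million.
Denominator = 171.14 + 1.79 = 172.93 million.
Broad rate = 17.09 / 172.93 = 9.88%.
Headline unemployment rate = 6.64 / 171.14 = 3.88%.

Broad underutilization rate ≈ 9.88%; headline unemployment rate ≈ 3.88%.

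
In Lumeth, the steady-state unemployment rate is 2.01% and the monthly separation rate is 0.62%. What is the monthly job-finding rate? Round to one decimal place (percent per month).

Job-finding rate ≈ 30.2% per month.

From u* = s/(s+f): f = s·(1−u)/u.
f = 0.62 × (1 − 0.0201) / 0.0201 = 0.6075 / 0.0201 ≈ 30.2% per month.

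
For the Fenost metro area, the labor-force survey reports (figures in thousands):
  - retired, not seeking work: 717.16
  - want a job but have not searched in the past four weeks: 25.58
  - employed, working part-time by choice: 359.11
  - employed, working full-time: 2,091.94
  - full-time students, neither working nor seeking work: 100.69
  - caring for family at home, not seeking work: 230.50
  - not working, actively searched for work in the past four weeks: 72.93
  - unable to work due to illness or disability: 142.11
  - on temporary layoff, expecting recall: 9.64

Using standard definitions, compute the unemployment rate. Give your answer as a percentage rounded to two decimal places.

Employed = 359.11 + 2,091.94 = 2,451.05 thousand.
Unemployed = 72.93 + 9.64 = 82.57 thousand (jobless and actively searching, or on temporary layoff).
Labor force = 2,451.05 + 82.57 = 2,533.62 thousand.
Unemployment rate = 82.57 / 2,533.62 = 3.26%.

Unemployment rate ≈ 3.26%.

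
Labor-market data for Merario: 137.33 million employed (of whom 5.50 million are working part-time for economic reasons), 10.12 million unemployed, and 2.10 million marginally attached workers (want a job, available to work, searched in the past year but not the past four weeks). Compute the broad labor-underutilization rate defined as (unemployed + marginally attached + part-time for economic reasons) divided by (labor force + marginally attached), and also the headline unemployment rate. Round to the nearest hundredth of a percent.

Broad underutilization rate ≈ 11.85%; headline unemployment rate ≈ 6.86%.

Labor force = 137.33 + 10.12 = 147.45 million.
Numerator = 10.12 + 2.10 + 5.50 = 17.72 million.
Denominator = 147.45 + 2.10 = 149.55 million.
Broad rate = 17.72 / 149.55 = 11.85%.
Headline unemployment rate = 10.12 / 147.45 = 6.86%.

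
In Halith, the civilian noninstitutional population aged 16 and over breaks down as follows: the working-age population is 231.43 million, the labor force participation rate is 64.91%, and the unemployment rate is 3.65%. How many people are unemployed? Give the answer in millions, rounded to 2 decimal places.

About 5.48 million are unemployed.

Labor force = 0.6491 × 231.43 = 150.22 million.
Unemployed = 0.0365 × 150.22 ≈ 5.48 million.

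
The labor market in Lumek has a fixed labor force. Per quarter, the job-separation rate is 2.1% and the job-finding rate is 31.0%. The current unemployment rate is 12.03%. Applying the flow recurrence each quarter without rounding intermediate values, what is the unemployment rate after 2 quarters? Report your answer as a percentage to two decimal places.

Unemployment rate after two quarters ≈ 8.89%.

With a fixed labor force, u_{t+1} = u_t + s·(1−u_t) − f·u_t = u_t·(1−s−f) + s.
Here 1−s−f = 0.669 and s = 0.021.
u_1 = 0.120300 × 0.669 + 0.021 = 0.101481.
u_2 = 0.101481 × 0.669 + 0.021 = 0.088891.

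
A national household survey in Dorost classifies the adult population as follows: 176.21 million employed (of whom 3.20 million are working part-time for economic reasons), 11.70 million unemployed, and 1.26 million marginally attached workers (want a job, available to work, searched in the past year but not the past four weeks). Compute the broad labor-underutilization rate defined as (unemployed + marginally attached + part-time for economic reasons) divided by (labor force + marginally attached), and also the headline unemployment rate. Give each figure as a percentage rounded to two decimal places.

Labor force = 176.21 + 11.70 = 187.91 million.
Numerator = 11.70 + 1.26 + 3.20 = 16.16 million.
Denominator = 187.91 + 1.26 = 189.17 million.
Broad rate = 16.16 / 189.17 = 8.54%.
Headline unemployment rate = 11.70 / 187.91 = 6.23%.

Broad underutilization rate ≈ 8.54%; headline unemployment rate ≈ 6.23%.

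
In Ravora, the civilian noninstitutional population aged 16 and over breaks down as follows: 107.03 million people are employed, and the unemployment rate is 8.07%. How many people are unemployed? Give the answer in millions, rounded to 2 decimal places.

About 9.40 million are unemployed.

Let U be the number unemployed. The labor force is E + U, and U/(E+U) = 0.0807.
So U = 0.0807 × 107.03 / (1 − 0.0807) = 8.6373 / 0.9193 ≈ 9.40 million.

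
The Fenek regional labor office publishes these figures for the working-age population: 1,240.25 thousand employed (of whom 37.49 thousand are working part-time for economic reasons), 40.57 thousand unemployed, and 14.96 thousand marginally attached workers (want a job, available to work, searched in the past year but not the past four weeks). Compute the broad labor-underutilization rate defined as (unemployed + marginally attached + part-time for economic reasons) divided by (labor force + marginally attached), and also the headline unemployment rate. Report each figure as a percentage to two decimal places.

Broad underutilization rate ≈ 7.18%; headline unemployment rate ≈ 3.17%.

Labor force = 1,240.25 + 40.57 = 1,280.82 thousand.
Numerator = 40.57 + 14.96 + 37.49 = 93.02 thousand.
Denominator = 1,280.82 + 14.96 = 1,295.78 thousand.
Broad rate = 93.02 / 1,295.78 = 7.18%.
Headline unemployment rate = 40.57 / 1,280.82 = 3.17%.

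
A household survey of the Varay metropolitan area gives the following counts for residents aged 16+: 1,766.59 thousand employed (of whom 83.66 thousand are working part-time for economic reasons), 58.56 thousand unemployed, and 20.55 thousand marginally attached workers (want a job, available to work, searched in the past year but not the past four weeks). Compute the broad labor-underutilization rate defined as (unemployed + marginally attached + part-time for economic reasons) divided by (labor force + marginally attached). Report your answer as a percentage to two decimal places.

Broad underutilization rate ≈ 8.82%.

Labor force = 1,766.59 + 58.56 = 1,825.15 thousand.
Numerator = 58.56 + 20.55 + 83.66 = 162.77 thousand.
Denominator = 1,825.15 + 20.55 = 1,845.70 thousand.
Broad rate = 162.77 / 1,845.70 = 8.82%.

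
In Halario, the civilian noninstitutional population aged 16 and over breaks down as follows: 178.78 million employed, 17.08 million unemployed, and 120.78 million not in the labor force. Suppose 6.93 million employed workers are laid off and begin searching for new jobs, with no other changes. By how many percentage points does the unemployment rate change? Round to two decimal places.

Initially, labor force = 178.78 + 17.08 = 195.86 million, so u = 17.08/195.86 = 8.72%.
After the change, employed falls and unemployed rises by 6.93; labor force unchanged → E = 171.85, U = 24.01, labor force = 195.86 million.
New unemployment rate = 24.01 / 195.86 = 12.26%.
Change = 12.26% − 8.72% = +3.54 percentage points.

The unemployment rate changes by +3.54 percentage points.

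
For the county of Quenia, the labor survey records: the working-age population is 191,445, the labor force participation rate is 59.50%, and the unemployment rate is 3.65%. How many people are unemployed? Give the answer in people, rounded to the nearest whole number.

Labor force = 0.5950 × 191,445 = 113,910.
Unemployed = 0.0365 × 113,910 ≈ 4,158.

About 4,158 are unemployed.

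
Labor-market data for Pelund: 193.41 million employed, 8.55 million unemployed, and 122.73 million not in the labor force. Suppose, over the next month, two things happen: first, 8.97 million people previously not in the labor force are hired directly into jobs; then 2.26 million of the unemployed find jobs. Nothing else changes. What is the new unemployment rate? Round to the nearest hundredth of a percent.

New unemployment rate ≈ 2.98%.

Initially, labor force = 193.41 + 8.55 = 201.96 million, so u = 8.55/201.96 = 4.23%.
After the first change, employed and labor force both rise by 8.97; unemployed unchanged → E = 202.38, U = 8.55, labor force = 210.93 million.
After the second change, unemployed falls and employed rises by 2.26; labor force unchanged → E = 204.64, U = 6.29, labor force = 210.93 million.
New unemployment rate = 6.29 / 210.93 = 2.98%.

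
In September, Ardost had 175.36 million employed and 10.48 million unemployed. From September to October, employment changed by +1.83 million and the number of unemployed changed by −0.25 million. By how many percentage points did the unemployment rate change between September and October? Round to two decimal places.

The unemployment rate changed by −0.18 percentage points.

September: labor force = 175.36 + 10.48 = 185.84; u = 10.48/185.84 = 5.64%.
October: labor force = 177.19 + 10.23 = 187.42; u = 10.23/187.42 = 5.46%.
Change = 5.46% − 5.64% = −0.18 pp.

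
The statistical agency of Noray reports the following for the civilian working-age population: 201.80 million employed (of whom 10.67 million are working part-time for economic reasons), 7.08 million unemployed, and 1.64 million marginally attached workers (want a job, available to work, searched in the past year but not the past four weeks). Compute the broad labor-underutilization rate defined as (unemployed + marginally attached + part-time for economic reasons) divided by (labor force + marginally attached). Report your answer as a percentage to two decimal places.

Broad underutilization rate ≈ 9.21%.

Labor force = 201.80 + 7.08 = 208.88 million.
Numerator = 7.08 + 1.64 + 10.67 = 19.39 million.
Denominator = 208.88 + 1.64 = 210.52 million.
Broad rate = 19.39 / 210.52 = 9.21%.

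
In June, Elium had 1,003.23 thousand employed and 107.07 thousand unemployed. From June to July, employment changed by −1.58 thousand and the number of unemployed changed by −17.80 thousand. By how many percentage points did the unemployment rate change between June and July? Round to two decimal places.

June: labor force = 1,003.23 + 107.07 = 1,110.30; u = 107.07/1,110.30 = 9.64%.
July: labor force = 1,001.65 + 89.27 = 1,090.92; u = 89.27/1,090.92 = 8.18%.
Change = 8.18% − 9.64% = −1.46 pp.

The unemployment rate changed by −1.46 percentage points.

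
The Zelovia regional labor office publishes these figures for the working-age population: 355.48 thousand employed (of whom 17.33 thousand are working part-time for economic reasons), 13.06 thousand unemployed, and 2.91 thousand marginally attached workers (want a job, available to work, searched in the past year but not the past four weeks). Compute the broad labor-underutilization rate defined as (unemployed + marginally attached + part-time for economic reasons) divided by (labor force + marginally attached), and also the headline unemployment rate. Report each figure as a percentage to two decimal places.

Broad underutilization rate ≈ 8.96%; headline unemployment rate ≈ 3.54%.

Labor force = 355.48 + 13.06 = 368.54 thousand.
Numerator = 13.06 + 2.91 + 17.33 = 33.30 thousand.
Denominator = 368.54 + 2.91 = 371.45 thousand.
Broad rate = 33.30 / 371.45 = 8.96%.
Headline unemployment rate = 13.06 / 368.54 = 3.54%.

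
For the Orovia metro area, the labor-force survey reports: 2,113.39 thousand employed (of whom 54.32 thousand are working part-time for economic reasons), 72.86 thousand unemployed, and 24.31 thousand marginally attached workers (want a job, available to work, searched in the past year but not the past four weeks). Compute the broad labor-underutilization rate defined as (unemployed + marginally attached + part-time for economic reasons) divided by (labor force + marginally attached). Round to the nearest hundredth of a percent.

Labor force = 2,113.39 + 72.86 = 2,186.25 thousand.
Numerator = 72.86 + 24.31 + 54.32 = 151.49 thousand.
Denominator = 2,186.25 + 24.31 = 2,210.56 thousand.
Broad rate = 151.49 / 2,210.56 = 6.85%.

Broad underutilization rate ≈ 6.85%.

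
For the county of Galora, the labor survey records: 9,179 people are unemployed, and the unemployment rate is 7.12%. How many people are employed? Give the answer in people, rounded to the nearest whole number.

Labor force = U / u = 9,179 / 0.0712 ≈ 128,919.
Employed = labor force − unemployed = 128,919 − 9,179 = 119,740.

About 119,740 are employed.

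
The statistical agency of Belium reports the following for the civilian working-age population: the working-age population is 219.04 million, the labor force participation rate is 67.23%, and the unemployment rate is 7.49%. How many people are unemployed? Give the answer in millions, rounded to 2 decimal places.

About 11.03 million are unemployed.

Labor force = 0.6723 × 219.04 = 147.26 million.
Unemployed = 0.0749 × 147.26 ≈ 11.03 million.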